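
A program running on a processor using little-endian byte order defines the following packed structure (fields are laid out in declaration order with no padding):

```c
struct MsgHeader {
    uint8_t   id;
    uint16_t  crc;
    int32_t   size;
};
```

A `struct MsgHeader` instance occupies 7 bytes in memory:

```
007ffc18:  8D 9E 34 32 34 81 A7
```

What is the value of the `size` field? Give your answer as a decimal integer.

-1484704718

`size` follows `id` (1 B), `crc` (2 B), so it starts at offset 1 + 2 = 3 and occupies 4 bytes.
Bytes at offsets 3..6: 32 34 81 A7.
Little-endian stores the least-significant byte at the lowest address.
Reassemble most-significant byte first: A7 81 34 32 → 0xA7813432.
Top bit is set, so as a signed 32-bit value this is 0xA7813432 − 2^32 = -1484704718.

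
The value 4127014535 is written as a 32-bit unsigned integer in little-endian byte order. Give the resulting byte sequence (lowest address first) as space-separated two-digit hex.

87 3E FD F5

4127014535 in hexadecimal, padded to 32 bits, is 0xF5FD3E87.
Split into bytes (most-significant first): F5 FD 3E 87.
Little-endian stores the least-significant byte at the lowest address.
So at ascending addresses the bytes are 87 3E FD F5.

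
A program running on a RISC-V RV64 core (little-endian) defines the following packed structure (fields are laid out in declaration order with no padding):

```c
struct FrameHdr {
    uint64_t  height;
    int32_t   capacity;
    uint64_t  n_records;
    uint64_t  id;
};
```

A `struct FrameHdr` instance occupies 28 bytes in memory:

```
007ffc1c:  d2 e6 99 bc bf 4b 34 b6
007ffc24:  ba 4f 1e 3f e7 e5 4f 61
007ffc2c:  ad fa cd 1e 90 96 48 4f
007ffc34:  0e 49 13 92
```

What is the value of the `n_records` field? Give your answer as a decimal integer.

`n_records` follows `height` (8 B), `capacity` (4 B), so it starts at offset 8 + 4 = 12 and occupies 8 bytes.
Bytes at offsets 12..19: E7 E5 4F 61 AD FA CD 1E.
In little-endian order the low byte comes first in memory.
Reassemble most-significant byte first: 1E CD FA AD 61 4F E5 E7 → 0x1ECDFAAD614FE5E7.
0x1ECDFAAD614FE5E7 = 2219705813932434919.

2219705813932434919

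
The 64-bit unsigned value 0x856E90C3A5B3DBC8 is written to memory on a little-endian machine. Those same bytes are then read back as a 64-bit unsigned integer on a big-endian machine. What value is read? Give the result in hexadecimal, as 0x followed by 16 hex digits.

0xC8DBB3A5C3906E85

Stored little-endian, the bytes at ascending addresses are C8 DB B3 A5 C3 90 6E 85.
Read back as big-endian, the last byte is least significant, giving 0xC8DBB3A5C3906E85.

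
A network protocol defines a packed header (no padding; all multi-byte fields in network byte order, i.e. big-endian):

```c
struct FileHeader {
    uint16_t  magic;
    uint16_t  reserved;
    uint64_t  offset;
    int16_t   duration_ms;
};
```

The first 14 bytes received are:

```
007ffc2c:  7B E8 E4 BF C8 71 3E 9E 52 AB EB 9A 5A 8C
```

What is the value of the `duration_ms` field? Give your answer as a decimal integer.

`duration_ms` follows `magic` (2 B), `reserved` (2 B), `offset` (8 B), so it starts at offset 2 + 2 + 8 = 12 and occupies 2 bytes.
Bytes at offsets 12..13: 5A 8C.
In big-endian order the high byte comes first in memory.
The bytes are already most-significant first: 0x5A8C.
0x5A8C = 23180.

23180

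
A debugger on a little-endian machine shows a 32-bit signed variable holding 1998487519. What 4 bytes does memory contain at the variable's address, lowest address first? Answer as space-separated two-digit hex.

1998487519 in hexadecimal, padded to 32 bits, is 0x771E7FDF.
Split into bytes (most-significant first): 77 1E 7F DF.
Little-endian stores the least-significant byte at the lowest address.
So at ascending addresses the bytes are DF 7F 1E 77.

DF 7F 1E 77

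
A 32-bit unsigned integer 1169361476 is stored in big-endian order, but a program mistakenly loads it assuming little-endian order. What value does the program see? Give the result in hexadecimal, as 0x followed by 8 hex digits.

1169361476 in 32-bit hexadecimal is 0x45B30A44.
Stored big-endian, the bytes at ascending addresses are 45 B3 0A 44.
Read back as little-endian, the first byte is least significant, giving 0x440AB345.

0x440AB345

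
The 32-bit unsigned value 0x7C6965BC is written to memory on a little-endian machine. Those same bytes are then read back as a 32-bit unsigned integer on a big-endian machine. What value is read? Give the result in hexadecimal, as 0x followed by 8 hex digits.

Stored little-endian, the bytes at ascending addresses are BC 65 69 7C.
Read back as big-endian, the last byte is least significant, giving 0xBC65697C.

0xBC65697C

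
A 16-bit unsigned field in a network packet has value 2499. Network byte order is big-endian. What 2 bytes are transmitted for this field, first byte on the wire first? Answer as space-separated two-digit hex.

2499 in hexadecimal, padded to 16 bits, is 0x09C3.
Split into bytes (most-significant first): 09 C3.
In big-endian order the high byte comes first in memory.
So the memory order matches the most-significant-first order: 09 C3.

09 C3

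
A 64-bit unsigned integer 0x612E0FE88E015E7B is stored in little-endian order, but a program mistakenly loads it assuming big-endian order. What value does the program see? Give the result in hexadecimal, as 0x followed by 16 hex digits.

Stored little-endian, the bytes at ascending addresses are 7B 5E 01 8E E8 0F 2E 61.
Read back as big-endian, the last byte is least significant, giving 0x7B5E018EE80F2E61.

0x7B5E018EE80F2E61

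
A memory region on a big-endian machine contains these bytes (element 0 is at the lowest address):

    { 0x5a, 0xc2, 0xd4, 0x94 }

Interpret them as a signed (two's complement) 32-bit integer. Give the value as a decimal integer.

1522717844

Big-endian stores the most-significant byte at the lowest address.
The bytes are already most-significant first: 0x5AC2D494.
0x5AC2D494 = 1522717844.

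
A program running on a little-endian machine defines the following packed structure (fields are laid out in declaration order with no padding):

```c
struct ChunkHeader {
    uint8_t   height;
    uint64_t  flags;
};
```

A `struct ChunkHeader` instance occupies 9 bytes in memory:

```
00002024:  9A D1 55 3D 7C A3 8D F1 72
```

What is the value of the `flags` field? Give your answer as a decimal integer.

8282556923014632913

`flags` follows `height` (1 byte), so it starts at byte offset 1 and occupies 8 bytes.
Bytes at offsets 1..8: D1 55 3D 7C A3 8D F1 72.
In little-endian order the low byte comes first in memory.
Reassemble most-significant byte first: 72 F1 8D A3 7C 3D 55 D1 → 0x72F18DA37C3D55D1.
0x72F18DA37C3D55D1 = 8282556923014632913.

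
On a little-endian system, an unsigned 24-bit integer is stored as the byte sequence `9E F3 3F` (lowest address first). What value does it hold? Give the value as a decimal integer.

Little-endian: lowest address holds the least-significant byte.
Reassemble most-significant byte first: 3F F3 9E → 0x3FF39E.
0x3FF39E = 4191134.

4191134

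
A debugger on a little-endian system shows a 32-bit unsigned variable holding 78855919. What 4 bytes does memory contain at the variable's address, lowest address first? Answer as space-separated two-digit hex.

78855919 in hexadecimal, padded to 32 bits, is 0x04B33EEF.
Split into bytes (most-significant first): 04 B3 3E EF.
In little-endian order the low byte comes first in memory.
So at ascending addresses the bytes are EF 3E B3 04.

EF 3E B3 04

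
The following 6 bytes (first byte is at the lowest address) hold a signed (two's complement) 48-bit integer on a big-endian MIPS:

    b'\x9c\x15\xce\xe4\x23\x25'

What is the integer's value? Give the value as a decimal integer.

Big-endian stores the most-significant byte at the lowest address.
The bytes are already most-significant first: 0x9C15CEE42325.
Top bit is set, so as a signed 48-bit value this is 0x9C15CEE42325 − 2^48 = -109857497406683.

-109857497406683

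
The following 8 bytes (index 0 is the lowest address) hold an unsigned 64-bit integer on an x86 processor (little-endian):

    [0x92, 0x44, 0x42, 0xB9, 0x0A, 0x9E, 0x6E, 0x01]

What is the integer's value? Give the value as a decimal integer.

Little-endian stores the least-significant byte at the lowest address.
Reassemble most-significant byte first: 01 6E 9E 0A B9 42 44 92 → 0x016E9E0AB9424492.
0x016E9E0AB9424492 = 103193610371089554.

103193610371089554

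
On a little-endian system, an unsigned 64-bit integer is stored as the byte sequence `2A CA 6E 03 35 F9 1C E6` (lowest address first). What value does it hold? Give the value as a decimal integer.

Little-endian: lowest address holds the least-significant byte.
Reassemble most-significant byte first: E6 1C F9 35 03 6E CA 2A → 0xE61CF935036ECA2A.
0xE61CF935036ECA2A = 16581401934157498922.

16581401934157498922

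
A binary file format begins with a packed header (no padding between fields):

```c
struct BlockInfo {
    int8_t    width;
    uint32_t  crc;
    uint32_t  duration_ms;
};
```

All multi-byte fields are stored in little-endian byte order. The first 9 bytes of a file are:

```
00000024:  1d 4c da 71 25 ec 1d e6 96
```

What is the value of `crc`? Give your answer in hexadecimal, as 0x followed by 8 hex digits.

0x2571DA4C

`crc` follows `width` (1 byte), so it starts at byte offset 1 and occupies 4 bytes.
Bytes at offsets 1..4: 4C DA 71 25.
Little-endian: lowest address holds the least-significant byte.
Reassemble most-significant byte first: 25 71 DA 4C → 0x2571DA4C.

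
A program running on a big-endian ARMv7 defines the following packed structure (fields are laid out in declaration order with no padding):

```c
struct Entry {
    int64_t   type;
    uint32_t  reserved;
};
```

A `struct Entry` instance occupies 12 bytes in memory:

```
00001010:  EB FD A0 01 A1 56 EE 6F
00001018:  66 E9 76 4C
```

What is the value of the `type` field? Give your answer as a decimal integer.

`type` is the first field, at byte offset 0, occupying 8 bytes.
Bytes at offsets 0..7: EB FD A0 01 A1 56 EE 6F.
Big-endian: lowest address holds the most-significant byte.
The bytes are already most-significant first: 0xEBFDA001A156EE6F.
Top bit is set, so as a signed 64-bit value this is 0xEBFDA001A156EE6F − 2^64 = -1441820376826450321.

-1441820376826450321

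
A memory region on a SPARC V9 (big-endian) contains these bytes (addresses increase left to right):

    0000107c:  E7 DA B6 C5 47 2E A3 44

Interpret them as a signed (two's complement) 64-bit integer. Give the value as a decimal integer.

In big-endian order the high byte comes first in memory.
The bytes are already most-significant first: 0xE7DAB6C5472EA344.
Top bit is set, so as a signed 64-bit value this is 0xE7DAB6C5472EA344 − 2^64 = -1739877347606224060.

-1739877347606224060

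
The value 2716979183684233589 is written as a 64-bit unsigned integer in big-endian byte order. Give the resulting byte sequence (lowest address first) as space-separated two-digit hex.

25 B4 A6 2C 21 A1 29 75

2716979183684233589 in hexadecimal, padded to 64 bits, is 0x25B4A62C21A12975.
Split into bytes (most-significant first): 25 B4 A6 2C 21 A1 29 75.
In big-endian order the high byte comes first in memory.
So the memory order matches the most-significant-first order: 25 B4 A6 2C 21 A1 29 75.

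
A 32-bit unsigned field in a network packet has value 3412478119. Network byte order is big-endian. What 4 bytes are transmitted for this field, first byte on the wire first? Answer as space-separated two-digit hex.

CB 66 48 A7

3412478119 in hexadecimal, padded to 32 bits, is 0xCB6648A7.
Split into bytes (most-significant first): CB 66 48 A7.
Big-endian: lowest address holds the most-significant byte.
So the memory order matches the most-significant-first order: CB 66 48 A7.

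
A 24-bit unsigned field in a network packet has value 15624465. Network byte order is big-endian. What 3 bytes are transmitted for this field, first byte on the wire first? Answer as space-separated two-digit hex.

15624465 in hexadecimal, padded to 24 bits, is 0xEE6911.
Split into bytes (most-significant first): EE 69 11.
Big-endian: lowest address holds the most-significant byte.
So the memory order matches the most-significant-first order: EE 69 11.

EE 69 11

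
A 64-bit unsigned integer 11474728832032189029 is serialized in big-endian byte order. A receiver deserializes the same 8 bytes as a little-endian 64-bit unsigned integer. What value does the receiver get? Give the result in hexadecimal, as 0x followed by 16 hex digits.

0x652A36B7136D3E9F

11474728832032189029 in 64-bit hexadecimal is 0x9F3E6D13B7362A65.
Stored big-endian, the bytes at ascending addresses are 9F 3E 6D 13 B7 36 2A 65.
Read back as little-endian, the first byte is least significant, giving 0x652A36B7136D3E9F.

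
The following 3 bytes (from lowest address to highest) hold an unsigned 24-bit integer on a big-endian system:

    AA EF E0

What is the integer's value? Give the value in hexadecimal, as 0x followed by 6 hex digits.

0xAAEFE0

In big-endian order the high byte comes first in memory.
The bytes are already most-significant first: 0xAAEFE0.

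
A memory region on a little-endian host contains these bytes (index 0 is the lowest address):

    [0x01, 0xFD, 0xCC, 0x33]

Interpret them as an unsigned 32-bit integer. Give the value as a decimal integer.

Little-endian: lowest address holds the least-significant byte.
Reassemble most-significant byte first: 33 CC FD 01 → 0x33CCFD01.
0x33CCFD01 = 869072129.

869072129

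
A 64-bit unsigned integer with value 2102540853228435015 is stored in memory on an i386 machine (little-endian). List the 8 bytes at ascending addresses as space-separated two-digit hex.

47 76 6D 2A C4 B9 2D 1D

2102540853228435015 in hexadecimal, padded to 64 bits, is 0x1D2DB9C42A6D7647.
Split into bytes (most-significant first): 1D 2D B9 C4 2A 6D 76 47.
In little-endian order the low byte comes first in memory.
So at ascending addresses the bytes are 47 76 6D 2A C4 B9 2D 1D.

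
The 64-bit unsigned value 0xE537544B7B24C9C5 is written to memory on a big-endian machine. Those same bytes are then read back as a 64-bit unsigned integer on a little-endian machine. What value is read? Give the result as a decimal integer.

Stored big-endian, the bytes at ascending addresses are E5 37 54 4B 7B 24 C9 C5.
Read back as little-endian, the first byte is least significant, giving 0xC5C9247B4B5437E5.
0xC5C9247B4B5437E5 = 14251962607754033125.

14251962607754033125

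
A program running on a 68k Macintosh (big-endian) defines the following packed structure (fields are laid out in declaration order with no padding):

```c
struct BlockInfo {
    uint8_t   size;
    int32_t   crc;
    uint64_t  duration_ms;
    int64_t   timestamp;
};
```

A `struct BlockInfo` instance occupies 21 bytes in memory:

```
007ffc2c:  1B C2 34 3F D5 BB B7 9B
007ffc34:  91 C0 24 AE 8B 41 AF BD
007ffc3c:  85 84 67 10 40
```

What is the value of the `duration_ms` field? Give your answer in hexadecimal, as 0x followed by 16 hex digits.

`duration_ms` follows `size` (1 B), `crc` (4 B), so it starts at offset 1 + 4 = 5 and occupies 8 bytes.
Bytes at offsets 5..12: BB B7 9B 91 C0 24 AE 8B.
In big-endian order the high byte comes first in memory.
The bytes are already most-significant first: 0xBBB79B91C024AE8B.

0xBBB79B91C024AE8B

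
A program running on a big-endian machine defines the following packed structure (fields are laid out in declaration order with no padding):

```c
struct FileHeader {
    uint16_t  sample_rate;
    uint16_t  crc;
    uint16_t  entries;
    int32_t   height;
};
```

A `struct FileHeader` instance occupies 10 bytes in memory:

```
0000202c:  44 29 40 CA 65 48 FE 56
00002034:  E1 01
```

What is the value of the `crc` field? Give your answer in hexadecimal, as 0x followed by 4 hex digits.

`crc` follows `sample_rate` (2 bytes), so it starts at byte offset 2 and occupies 2 bytes.
Bytes at offsets 2..3: 40 CA.
Big-endian stores the most-significant byte at the lowest address.
The bytes are already most-significant first: 0x40CA.

0x40CA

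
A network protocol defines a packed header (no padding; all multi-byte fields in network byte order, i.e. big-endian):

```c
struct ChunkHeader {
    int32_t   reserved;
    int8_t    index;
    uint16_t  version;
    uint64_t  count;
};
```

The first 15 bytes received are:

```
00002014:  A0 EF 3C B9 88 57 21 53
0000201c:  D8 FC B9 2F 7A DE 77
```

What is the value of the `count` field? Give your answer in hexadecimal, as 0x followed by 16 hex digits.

`count` follows `reserved` (4 B), `index` (1 B), `version` (2 B), so it starts at offset 4 + 1 + 2 = 7 and occupies 8 bytes.
Bytes at offsets 7..14: 53 D8 FC B9 2F 7A DE 77.
Big-endian stores the most-significant byte at the lowest address.
The bytes are already most-significant first: 0x53D8FCB92F7ADE77.

0x53D8FCB92F7ADE77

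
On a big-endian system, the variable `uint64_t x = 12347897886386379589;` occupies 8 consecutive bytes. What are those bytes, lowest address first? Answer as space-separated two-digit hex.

AB 5C 8B B4 A8 DB 5B 45

12347897886386379589 in hexadecimal, padded to 64 bits, is 0xAB5C8BB4A8DB5B45.
Split into bytes (most-significant first): AB 5C 8B B4 A8 DB 5B 45.
Big-endian: lowest address holds the most-significant byte.
So the memory order matches the most-significant-first order: AB 5C 8B B4 A8 DB 5B 45.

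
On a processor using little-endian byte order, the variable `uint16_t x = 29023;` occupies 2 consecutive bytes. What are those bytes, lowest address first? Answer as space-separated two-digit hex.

29023 in hexadecimal, padded to 16 bits, is 0x715F.
Split into bytes (most-significant first): 71 5F.
Little-endian stores the least-significant byte at the lowest address.
So at ascending addresses the bytes are 5F 71.

5F 71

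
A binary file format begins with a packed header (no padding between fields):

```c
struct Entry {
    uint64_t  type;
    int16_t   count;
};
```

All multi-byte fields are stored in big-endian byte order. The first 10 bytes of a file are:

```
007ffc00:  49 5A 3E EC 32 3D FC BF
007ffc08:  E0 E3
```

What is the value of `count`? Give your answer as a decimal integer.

-7965

`count` follows `type` (8 bytes), so it starts at byte offset 8 and occupies 2 bytes.
Bytes at offsets 8..9: E0 E3.
In big-endian order the high byte comes first in memory.
The bytes are already most-significant first: 0xE0E3.
Top bit is set, so as a signed 16-bit value this is 0xE0E3 − 2^16 = -7965.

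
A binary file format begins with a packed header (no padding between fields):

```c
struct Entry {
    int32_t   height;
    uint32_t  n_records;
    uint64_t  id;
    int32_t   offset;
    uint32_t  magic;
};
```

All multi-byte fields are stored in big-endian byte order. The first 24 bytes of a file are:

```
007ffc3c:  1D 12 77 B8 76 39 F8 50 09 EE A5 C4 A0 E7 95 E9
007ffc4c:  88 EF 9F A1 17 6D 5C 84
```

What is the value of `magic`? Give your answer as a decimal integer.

393043076

`magic` follows `height` (4 B), `n_records` (4 B), `id` (8 B), `offset` (4 B), so it starts at offset 4 + 4 + 8 + 4 = 20 and occupies 4 bytes.
Bytes at offsets 20..23: 17 6D 5C 84.
Big-endian stores the most-significant byte at the lowest address.
The bytes are already most-significant first: 0x176D5C84.
0x176D5C84 = 393043076.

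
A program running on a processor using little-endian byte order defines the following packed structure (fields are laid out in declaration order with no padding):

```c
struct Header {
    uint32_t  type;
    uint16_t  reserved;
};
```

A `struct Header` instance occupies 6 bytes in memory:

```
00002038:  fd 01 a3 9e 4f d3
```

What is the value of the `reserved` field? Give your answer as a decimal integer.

54095

`reserved` follows `type` (4 bytes), so it starts at byte offset 4 and occupies 2 bytes.
Bytes at offsets 4..5: 4F D3.
In little-endian order the low byte comes first in memory.
Reassemble most-significant byte first: D3 4F → 0xD34F.
0xD34F = 54095.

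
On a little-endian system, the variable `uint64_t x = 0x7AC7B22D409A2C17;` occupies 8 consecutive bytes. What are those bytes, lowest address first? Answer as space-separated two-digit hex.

Split into bytes (most-significant first): 7A C7 B2 2D 40 9A 2C 17.
Little-endian stores the least-significant byte at the lowest address.
So at ascending addresses the bytes are 17 2C 9A 40 2D B2 C7 7A.

17 2C 9A 40 2D B2 C7 7A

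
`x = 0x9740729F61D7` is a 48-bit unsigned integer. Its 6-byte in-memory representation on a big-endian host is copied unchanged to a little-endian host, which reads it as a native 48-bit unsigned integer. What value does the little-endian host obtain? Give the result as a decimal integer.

236814286864535

Stored big-endian, the bytes at ascending addresses are 97 40 72 9F 61 D7.
Read back as little-endian, the first byte is least significant, giving 0xD7619F724097.
0xD7619F724097 = 236814286864535.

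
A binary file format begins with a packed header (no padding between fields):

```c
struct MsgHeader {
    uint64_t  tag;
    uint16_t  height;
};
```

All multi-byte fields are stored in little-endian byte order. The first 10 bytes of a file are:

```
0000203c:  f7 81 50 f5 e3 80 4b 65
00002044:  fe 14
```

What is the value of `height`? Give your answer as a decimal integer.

5374

`height` follows `tag` (8 bytes), so it starts at byte offset 8 and occupies 2 bytes.
Bytes at offsets 8..9: FE 14.
Little-endian stores the least-significant byte at the lowest address.
Reassemble most-significant byte first: 14 FE → 0x14FE.
0x14FE = 5374.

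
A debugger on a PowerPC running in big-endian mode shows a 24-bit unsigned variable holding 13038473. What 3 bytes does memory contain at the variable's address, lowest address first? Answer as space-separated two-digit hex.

C6 F3 89

13038473 in hexadecimal, padded to 24 bits, is 0xC6F389.
Split into bytes (most-significant first): C6 F3 89.
Big-endian stores the most-significant byte at the lowest address.
So the memory order matches the most-significant-first order: C6 F3 89.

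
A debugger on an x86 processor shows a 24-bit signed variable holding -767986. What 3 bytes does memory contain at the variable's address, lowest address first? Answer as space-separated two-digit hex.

0E 48 F4

Two's complement of -767986 in 24 bits: 767986 = 0x0BB7F2; invert → 0xF4480D; add 1 → 0xF4480E.
Split into bytes (most-significant first): F4 48 0E.
Little-endian stores the least-significant byte at the lowest address.
So at ascending addresses the bytes are 0E 48 F4.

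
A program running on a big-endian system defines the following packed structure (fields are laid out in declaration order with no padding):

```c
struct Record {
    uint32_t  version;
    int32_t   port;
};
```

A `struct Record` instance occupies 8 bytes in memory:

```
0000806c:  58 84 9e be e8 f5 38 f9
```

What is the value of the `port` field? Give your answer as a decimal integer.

`port` follows `version` (4 bytes), so it starts at byte offset 4 and occupies 4 bytes.
Bytes at offsets 4..7: E8 F5 38 F9.
Big-endian stores the most-significant byte at the lowest address.
The bytes are already most-significant first: 0xE8F538F9.
Top bit is set, so as a signed 32-bit value this is 0xE8F538F9 − 2^32 = -386582279.

-386582279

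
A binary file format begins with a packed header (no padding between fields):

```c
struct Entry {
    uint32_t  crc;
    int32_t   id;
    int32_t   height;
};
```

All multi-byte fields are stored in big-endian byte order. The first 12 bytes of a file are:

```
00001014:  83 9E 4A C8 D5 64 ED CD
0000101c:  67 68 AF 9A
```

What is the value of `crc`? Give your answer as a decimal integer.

`crc` is the first field, at byte offset 0, occupying 4 bytes.
Bytes at offsets 0..3: 83 9E 4A C8.
Big-endian: lowest address holds the most-significant byte.
The bytes are already most-significant first: 0x839E4AC8.
0x839E4AC8 = 2208189128.

2208189128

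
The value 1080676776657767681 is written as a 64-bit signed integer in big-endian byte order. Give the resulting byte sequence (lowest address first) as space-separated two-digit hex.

0E FF 55 CD 7D B3 4D 01

1080676776657767681 in hexadecimal, padded to 64 bits, is 0x0EFF55CD7DB34D01.
Split into bytes (most-significant first): 0E FF 55 CD 7D B3 4D 01.
Big-endian: lowest address holds the most-significant byte.
So the memory order matches the most-significant-first order: 0E FF 55 CD 7D B3 4D 01.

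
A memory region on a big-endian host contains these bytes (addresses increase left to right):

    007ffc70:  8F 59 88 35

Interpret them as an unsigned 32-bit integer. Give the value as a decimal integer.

Big-endian: lowest address holds the most-significant byte.
The bytes are already most-significant first: 0x8F598835.
0x8F598835 = 2405009461.

2405009461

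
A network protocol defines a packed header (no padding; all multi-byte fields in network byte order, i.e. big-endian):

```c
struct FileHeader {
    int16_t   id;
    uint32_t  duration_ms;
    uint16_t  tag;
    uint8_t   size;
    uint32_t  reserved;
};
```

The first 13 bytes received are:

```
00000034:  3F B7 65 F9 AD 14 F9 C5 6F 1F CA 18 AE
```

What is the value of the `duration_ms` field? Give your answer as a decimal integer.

1710861588

`duration_ms` follows `id` (2 bytes), so it starts at byte offset 2 and occupies 4 bytes.
Bytes at offsets 2..5: 65 F9 AD 14.
Big-endian: lowest address holds the most-significant byte.
The bytes are already most-significant first: 0x65F9AD14.
0x65F9AD14 = 1710861588.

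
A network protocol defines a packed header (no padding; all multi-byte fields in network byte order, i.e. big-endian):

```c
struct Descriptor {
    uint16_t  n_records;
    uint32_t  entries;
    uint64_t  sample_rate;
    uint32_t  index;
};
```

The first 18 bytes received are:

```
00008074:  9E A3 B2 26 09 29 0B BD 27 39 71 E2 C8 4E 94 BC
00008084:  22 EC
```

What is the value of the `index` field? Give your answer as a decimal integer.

`index` follows `n_records` (2 B), `entries` (4 B), `sample_rate` (8 B), so it starts at offset 2 + 4 + 8 = 14 and occupies 4 bytes.
Bytes at offsets 14..17: 94 BC 22 EC.
In big-endian order the high byte comes first in memory.
The bytes are already most-significant first: 0x94BC22EC.
0x94BC22EC = 2495357676.

2495357676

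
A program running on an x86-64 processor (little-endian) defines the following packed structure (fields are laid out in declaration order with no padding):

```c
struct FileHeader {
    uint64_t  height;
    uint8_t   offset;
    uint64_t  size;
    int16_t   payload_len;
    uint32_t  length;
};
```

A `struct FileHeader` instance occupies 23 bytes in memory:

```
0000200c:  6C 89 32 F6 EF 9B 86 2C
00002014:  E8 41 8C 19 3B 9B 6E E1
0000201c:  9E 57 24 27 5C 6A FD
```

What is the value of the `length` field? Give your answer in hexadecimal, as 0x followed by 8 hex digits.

0xFD6A5C27

`length` follows `height` (8 B), `offset` (1 B), `size` (8 B), `payload_len` (2 B), so it starts at offset 8 + 1 + 8 + 2 = 19 and occupies 4 bytes.
Bytes at offsets 19..22: 27 5C 6A FD.
Little-endian stores the least-significant byte at the lowest address.
Reassemble most-significant byte first: FD 6A 5C 27 → 0xFD6A5C27.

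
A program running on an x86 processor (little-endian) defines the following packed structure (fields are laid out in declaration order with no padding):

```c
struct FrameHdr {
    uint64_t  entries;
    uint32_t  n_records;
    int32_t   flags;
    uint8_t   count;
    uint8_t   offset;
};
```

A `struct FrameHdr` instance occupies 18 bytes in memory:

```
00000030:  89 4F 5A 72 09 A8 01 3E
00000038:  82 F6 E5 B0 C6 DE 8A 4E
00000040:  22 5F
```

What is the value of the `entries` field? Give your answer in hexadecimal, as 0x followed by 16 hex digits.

`entries` is the first field, at byte offset 0, occupying 8 bytes.
Bytes at offsets 0..7: 89 4F 5A 72 09 A8 01 3E.
Little-endian stores the least-significant byte at the lowest address.
Reassemble most-significant byte first: 3E 01 A8 09 72 5A 4F 89 → 0x3E01A809725A4F89.

0x3E01A809725A4F89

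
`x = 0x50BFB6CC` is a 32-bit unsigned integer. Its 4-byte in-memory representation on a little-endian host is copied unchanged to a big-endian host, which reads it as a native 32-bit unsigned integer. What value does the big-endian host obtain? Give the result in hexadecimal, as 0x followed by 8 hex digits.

0xCCB6BF50

Stored little-endian, the bytes at ascending addresses are CC B6 BF 50.
Read back as big-endian, the last byte is least significant, giving 0xCCB6BF50.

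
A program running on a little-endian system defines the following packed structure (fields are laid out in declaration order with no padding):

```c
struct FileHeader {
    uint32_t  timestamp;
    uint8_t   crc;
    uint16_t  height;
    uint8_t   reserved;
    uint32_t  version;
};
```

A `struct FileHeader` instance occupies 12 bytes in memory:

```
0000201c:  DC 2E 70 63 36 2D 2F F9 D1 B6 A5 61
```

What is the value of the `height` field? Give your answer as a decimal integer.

`height` follows `timestamp` (4 B), `crc` (1 B), so it starts at offset 4 + 1 = 5 and occupies 2 bytes.
Bytes at offsets 5..6: 2D 2F.
Little-endian stores the least-significant byte at the lowest address.
Reassemble most-significant byte first: 2F 2D → 0x2F2D.
0x2F2D = 12077.

12077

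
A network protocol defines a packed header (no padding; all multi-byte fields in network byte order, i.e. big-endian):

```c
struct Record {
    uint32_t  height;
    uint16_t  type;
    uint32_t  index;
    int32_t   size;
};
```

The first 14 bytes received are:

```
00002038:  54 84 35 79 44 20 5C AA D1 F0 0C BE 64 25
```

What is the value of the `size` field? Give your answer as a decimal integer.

213804069

`size` follows `height` (4 B), `type` (2 B), `index` (4 B), so it starts at offset 4 + 2 + 4 = 10 and occupies 4 bytes.
Bytes at offsets 10..13: 0C BE 64 25.
Big-endian stores the most-significant byte at the lowest address.
The bytes are already most-significant first: 0x0CBE6425.
0x0CBE6425 = 213804069.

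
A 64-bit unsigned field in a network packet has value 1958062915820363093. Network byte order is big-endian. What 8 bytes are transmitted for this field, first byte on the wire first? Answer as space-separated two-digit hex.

1B 2C 6F D9 01 56 9D 55

1958062915820363093 in hexadecimal, padded to 64 bits, is 0x1B2C6FD901569D55.
Split into bytes (most-significant first): 1B 2C 6F D9 01 56 9D 55.
Big-endian stores the most-significant byte at the lowest address.
So the memory order matches the most-significant-first order: 1B 2C 6F D9 01 56 9D 55.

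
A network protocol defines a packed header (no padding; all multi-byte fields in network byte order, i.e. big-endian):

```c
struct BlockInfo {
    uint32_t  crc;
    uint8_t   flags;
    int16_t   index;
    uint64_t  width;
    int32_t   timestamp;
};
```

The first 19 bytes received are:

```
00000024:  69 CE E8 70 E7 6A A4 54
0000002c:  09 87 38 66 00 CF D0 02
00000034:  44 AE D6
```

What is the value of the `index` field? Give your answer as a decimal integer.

27300

`index` follows `crc` (4 B), `flags` (1 B), so it starts at offset 4 + 1 = 5 and occupies 2 bytes.
Bytes at offsets 5..6: 6A A4.
Big-endian: lowest address holds the most-significant byte.
The bytes are already most-significant first: 0x6AA4.
0x6AA4 = 27300.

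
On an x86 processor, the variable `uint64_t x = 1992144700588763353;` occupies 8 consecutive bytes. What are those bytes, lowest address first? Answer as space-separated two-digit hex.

1992144700588763353 in hexadecimal, padded to 64 bits, is 0x1BA5850CE3C528D9.
Split into bytes (most-significant first): 1B A5 85 0C E3 C5 28 D9.
In little-endian order the low byte comes first in memory.
So at ascending addresses the bytes are D9 28 C5 E3 0C 85 A5 1B.

D9 28 C5 E3 0C 85 A5 1B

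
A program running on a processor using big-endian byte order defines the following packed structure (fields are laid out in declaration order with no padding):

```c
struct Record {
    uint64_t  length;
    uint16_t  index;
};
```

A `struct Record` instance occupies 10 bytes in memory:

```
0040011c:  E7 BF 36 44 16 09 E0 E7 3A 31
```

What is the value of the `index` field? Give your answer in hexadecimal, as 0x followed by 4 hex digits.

`index` follows `length` (8 bytes), so it starts at byte offset 8 and occupies 2 bytes.
Bytes at offsets 8..9: 3A 31.
In big-endian order the high byte comes first in memory.
The bytes are already most-significant first: 0x3A31.

0x3A31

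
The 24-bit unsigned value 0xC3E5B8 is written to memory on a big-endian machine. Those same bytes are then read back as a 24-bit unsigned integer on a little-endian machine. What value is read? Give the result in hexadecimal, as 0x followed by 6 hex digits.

Stored big-endian, the bytes at ascending addresses are C3 E5 B8.
Read back as little-endian, the first byte is least significant, giving 0xB8E5C3.

0xB8E5C3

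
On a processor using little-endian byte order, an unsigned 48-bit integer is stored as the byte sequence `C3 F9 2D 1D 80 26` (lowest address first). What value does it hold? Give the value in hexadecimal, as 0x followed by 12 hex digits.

0x26801D2DF9C3

Little-endian: lowest address holds the least-significant byte.
Reassemble most-significant byte first: 26 80 1D 2D F9 C3 → 0x26801D2DF9C3.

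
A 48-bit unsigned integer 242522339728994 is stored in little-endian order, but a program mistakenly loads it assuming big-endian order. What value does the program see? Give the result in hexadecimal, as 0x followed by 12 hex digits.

0x62DEE8A192DC

242522339728994 in 48-bit hexadecimal is 0xDC92A1E8DE62.
Stored little-endian, the bytes at ascending addresses are 62 DE E8 A1 92 DC.
Read back as big-endian, the last byte is least significant, giving 0x62DEE8A192DC.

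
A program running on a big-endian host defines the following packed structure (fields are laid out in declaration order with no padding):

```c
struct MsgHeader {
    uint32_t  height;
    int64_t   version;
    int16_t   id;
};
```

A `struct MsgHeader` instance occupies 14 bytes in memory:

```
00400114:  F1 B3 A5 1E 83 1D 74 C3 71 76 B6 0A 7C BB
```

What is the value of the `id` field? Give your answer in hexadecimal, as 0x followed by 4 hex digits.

0x7CBB

`id` follows `height` (4 B), `version` (8 B), so it starts at offset 4 + 8 = 12 and occupies 2 bytes.
Bytes at offsets 12..13: 7C BB.
Big-endian: lowest address holds the most-significant byte.
The bytes are already most-significant first: 0x7CBB.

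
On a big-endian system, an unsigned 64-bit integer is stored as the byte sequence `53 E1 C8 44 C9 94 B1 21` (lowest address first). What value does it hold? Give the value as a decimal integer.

Big-endian: lowest address holds the most-significant byte.
The bytes are already most-significant first: 0x53E1C844C994B121.
0x53E1C844C994B121 = 6044332372673212705.

6044332372673212705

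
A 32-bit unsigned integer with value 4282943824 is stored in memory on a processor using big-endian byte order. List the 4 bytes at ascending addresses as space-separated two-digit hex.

FF 48 89 50

4282943824 in hexadecimal, padded to 32 bits, is 0xFF488950.
Split into bytes (most-significant first): FF 48 89 50.
Big-endian: lowest address holds the most-significant byte.
So the memory order matches the most-significant-first order: FF 48 89 50.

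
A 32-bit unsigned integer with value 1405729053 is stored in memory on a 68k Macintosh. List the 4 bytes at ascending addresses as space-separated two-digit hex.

1405729053 in hexadecimal, padded to 32 bits, is 0x53C9B91D.
Split into bytes (most-significant first): 53 C9 B9 1D.
Big-endian: lowest address holds the most-significant byte.
So the memory order matches the most-significant-first order: 53 C9 B9 1D.

53 C9 B9 1D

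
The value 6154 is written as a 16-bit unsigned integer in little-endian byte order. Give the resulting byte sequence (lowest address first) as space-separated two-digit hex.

6154 in hexadecimal, padded to 16 bits, is 0x180A.
Split into bytes (most-significant first): 18 0A.
Little-endian: lowest address holds the least-significant byte.
So at ascending addresses the bytes are 0A 18.

0A 18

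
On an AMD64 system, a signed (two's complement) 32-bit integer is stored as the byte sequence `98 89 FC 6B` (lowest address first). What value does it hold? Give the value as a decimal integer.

Little-endian stores the least-significant byte at the lowest address.
Reassemble most-significant byte first: 6B FC 89 98 → 0x6BFC8998.
0x6BFC8998 = 1811712408.

1811712408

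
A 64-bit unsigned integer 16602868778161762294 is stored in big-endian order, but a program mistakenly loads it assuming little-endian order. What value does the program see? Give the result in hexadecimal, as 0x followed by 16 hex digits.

16602868778161762294 in 64-bit hexadecimal is 0xE6693D301EC16FF6.
Stored big-endian, the bytes at ascending addresses are E6 69 3D 30 1E C1 6F F6.
Read back as little-endian, the first byte is least significant, giving 0xF66FC11E303D69E6.

0xF66FC11E303D69E6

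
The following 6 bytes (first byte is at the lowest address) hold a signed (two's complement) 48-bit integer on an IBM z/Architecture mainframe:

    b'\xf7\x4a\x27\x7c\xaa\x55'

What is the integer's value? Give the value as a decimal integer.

-9577114588587

In big-endian order the high byte comes first in memory.
The bytes are already most-significant first: 0xF74A277CAA55.
Top bit is set, so as a signed 48-bit value this is 0xF74A277CAA55 − 2^48 = -9577114588587.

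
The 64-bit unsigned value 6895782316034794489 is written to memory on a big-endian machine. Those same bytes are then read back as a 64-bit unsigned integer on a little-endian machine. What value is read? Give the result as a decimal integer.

17988410605047755359

6895782316034794489 in 64-bit hexadecimal is 0x5FB2BD7B23ACA3F9.
Stored big-endian, the bytes at ascending addresses are 5F B2 BD 7B 23 AC A3 F9.
Read back as little-endian, the first byte is least significant, giving 0xF9A3AC237BBDB25F.
0xF9A3AC237BBDB25F = 17988410605047755359.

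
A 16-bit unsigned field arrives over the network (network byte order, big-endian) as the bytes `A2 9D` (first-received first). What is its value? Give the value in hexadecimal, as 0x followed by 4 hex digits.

Big-endian: lowest address holds the most-significant byte.
The bytes are already most-significant first: 0xA29D.

0xA29D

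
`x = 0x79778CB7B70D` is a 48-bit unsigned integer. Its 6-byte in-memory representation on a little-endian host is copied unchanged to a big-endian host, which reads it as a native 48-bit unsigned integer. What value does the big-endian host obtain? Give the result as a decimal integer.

Stored little-endian, the bytes at ascending addresses are 0D B7 B7 8C 77 79.
Read back as big-endian, the last byte is least significant, giving 0x0DB7B78C7779.
0x0DB7B78C7779 = 15082709612409.

15082709612409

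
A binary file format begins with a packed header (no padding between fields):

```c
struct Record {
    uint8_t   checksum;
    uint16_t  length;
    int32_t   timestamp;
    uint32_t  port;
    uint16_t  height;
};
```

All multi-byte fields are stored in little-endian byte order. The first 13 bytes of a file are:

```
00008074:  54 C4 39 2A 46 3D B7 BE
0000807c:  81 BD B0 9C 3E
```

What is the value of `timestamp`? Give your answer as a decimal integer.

-1220721110

`timestamp` follows `checksum` (1 B), `length` (2 B), so it starts at offset 1 + 2 = 3 and occupies 4 bytes.
Bytes at offsets 3..6: 2A 46 3D B7.
Little-endian: lowest address holds the least-significant byte.
Reassemble most-significant byte first: B7 3D 46 2A → 0xB73D462A.
Top bit is set, so as a signed 32-bit value this is 0xB73D462A − 2^32 = -1220721110.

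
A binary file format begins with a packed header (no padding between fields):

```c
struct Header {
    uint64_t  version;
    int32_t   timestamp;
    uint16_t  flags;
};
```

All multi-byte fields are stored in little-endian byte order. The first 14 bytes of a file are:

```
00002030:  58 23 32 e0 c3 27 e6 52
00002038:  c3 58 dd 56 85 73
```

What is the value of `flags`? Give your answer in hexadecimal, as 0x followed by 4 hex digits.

`flags` follows `version` (8 B), `timestamp` (4 B), so it starts at offset 8 + 4 = 12 and occupies 2 bytes.
Bytes at offsets 12..13: 85 73.
Little-endian stores the least-significant byte at the lowest address.
Reassemble most-significant byte first: 73 85 → 0x7385.

0x7385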